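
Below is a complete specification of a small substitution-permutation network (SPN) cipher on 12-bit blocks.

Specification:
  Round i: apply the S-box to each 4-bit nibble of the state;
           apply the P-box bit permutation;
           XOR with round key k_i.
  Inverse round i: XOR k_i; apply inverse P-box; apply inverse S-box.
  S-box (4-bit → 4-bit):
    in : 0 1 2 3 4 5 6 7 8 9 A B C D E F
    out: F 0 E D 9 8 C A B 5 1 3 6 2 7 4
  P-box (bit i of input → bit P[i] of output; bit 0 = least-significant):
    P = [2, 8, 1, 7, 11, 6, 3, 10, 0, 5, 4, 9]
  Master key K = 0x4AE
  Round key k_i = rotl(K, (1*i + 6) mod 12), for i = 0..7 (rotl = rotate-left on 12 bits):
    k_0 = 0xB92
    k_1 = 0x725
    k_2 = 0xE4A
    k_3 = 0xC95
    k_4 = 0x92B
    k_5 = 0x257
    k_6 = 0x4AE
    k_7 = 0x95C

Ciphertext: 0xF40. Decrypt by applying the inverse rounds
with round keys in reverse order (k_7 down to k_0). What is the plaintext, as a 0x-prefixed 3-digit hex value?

0x25C

s_0 = ciphertext = 0xF40
s_1 = InvRound(s_0, k_7) = 0x66A
s_2 = InvRound(s_1, k_6) = 0x5D4
s_3 = InvRound(s_2, k_5) = 0x452
s_4 = InvRound(s_3, k_4) = 0xE0D
s_5 = InvRound(s_4, k_3) = 0x6F5
s_6 = InvRound(s_5, k_2) = 0xE93
s_7 = InvRound(s_6, k_1) = 0xCA0
s_8 = InvRound(s_7, k_0) = 0x25C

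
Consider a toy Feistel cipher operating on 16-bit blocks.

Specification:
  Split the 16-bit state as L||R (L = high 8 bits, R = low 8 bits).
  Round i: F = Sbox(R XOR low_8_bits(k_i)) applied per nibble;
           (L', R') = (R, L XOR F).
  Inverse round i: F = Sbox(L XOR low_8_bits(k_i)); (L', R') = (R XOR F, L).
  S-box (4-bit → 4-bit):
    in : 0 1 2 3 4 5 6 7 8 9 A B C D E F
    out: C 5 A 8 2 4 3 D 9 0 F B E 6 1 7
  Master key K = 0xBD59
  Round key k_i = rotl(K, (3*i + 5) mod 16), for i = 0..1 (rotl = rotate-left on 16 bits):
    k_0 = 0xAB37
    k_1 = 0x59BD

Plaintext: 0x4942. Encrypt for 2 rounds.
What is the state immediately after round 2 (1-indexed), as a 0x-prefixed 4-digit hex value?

0x9DEE

s_0 = plaintext = 0x4942
s_1 = Round(s_0, k_0) = 0x429D
s_2 = Round(s_1, k_1) = 0x9DEE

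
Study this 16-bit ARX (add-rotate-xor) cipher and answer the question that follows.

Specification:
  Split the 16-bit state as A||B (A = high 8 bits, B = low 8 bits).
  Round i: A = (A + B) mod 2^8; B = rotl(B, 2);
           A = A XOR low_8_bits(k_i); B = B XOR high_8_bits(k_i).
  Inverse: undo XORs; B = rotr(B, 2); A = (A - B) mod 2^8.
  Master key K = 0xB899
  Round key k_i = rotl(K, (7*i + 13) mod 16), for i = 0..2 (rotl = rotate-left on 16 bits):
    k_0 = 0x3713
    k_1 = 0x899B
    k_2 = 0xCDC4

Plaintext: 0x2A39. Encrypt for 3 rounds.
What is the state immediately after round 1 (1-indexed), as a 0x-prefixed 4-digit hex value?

s_0 = plaintext = 0x2A39
s_1 = Round(s_0, k_0) = 0x70D3
s_2 = Round(s_1, k_1) = 0xD8C6
s_3 = Round(s_2, k_2) = 0x5AD6

0x70D3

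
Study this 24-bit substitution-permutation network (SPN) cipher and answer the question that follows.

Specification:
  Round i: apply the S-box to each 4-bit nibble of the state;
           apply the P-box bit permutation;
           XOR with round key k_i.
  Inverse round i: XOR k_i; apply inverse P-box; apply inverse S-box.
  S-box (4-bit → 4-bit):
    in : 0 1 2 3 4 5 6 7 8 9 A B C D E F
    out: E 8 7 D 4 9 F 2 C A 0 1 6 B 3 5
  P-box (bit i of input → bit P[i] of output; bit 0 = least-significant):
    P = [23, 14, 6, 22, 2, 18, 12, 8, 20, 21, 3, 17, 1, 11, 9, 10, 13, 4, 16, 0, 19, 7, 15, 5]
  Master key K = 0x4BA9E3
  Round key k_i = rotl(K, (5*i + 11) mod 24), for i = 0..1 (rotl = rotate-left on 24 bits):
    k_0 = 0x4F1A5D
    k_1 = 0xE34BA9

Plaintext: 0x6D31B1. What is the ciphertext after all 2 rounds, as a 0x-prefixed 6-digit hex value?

s_0 = plaintext = 0x6D31B1
s_1 = Round(s_0, k_0) = 0x05BCEA
s_2 = Round(s_1, k_1) = 0xC7EB06

0xC7EB06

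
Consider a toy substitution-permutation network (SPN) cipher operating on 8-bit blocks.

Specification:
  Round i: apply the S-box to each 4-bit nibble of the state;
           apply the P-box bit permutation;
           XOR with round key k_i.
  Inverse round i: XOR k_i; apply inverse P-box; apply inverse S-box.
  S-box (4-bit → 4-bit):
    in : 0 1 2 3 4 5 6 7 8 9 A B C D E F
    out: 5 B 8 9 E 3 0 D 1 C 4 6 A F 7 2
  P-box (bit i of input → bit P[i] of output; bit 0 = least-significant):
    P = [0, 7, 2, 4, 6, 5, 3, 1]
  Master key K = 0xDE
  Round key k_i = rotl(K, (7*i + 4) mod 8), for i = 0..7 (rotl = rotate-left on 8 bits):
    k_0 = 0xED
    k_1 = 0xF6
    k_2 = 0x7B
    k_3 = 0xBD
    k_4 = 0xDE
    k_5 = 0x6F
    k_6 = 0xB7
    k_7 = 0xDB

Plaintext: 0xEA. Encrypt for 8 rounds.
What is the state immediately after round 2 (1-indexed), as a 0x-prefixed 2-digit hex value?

0x27

s_0 = plaintext = 0xEA
s_1 = Round(s_0, k_0) = 0x81
s_2 = Round(s_1, k_1) = 0x27
s_3 = Round(s_2, k_2) = 0x6C
s_4 = Round(s_3, k_3) = 0x2D
s_5 = Round(s_4, k_4) = 0x49
s_6 = Round(s_5, k_5) = 0x51
s_7 = Round(s_6, k_6) = 0x46
s_8 = Round(s_7, k_7) = 0xF1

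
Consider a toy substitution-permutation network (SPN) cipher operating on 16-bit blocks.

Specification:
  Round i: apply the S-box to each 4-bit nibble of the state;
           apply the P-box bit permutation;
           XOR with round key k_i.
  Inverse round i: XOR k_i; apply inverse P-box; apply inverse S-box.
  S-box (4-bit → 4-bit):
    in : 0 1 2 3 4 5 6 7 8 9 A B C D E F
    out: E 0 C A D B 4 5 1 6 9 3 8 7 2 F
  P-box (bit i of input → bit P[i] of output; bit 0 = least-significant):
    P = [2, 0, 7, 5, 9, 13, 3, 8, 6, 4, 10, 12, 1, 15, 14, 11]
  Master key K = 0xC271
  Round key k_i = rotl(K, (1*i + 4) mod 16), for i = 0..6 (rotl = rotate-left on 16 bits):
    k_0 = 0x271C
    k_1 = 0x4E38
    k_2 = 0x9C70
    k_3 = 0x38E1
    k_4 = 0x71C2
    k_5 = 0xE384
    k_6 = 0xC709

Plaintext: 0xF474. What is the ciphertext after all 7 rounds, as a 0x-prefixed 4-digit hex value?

0x7AC7

s_0 = plaintext = 0xF474
s_1 = Round(s_0, k_0) = 0xF9F2
s_2 = Round(s_1, k_1) = 0xA182
s_3 = Round(s_2, k_2) = 0x96D2
s_4 = Round(s_3, k_3) = 0xDE49
s_5 = Round(s_4, k_4) = 0xB259
s_6 = Round(s_5, k_5) = 0x5407
s_7 = Round(s_6, k_6) = 0x7AC7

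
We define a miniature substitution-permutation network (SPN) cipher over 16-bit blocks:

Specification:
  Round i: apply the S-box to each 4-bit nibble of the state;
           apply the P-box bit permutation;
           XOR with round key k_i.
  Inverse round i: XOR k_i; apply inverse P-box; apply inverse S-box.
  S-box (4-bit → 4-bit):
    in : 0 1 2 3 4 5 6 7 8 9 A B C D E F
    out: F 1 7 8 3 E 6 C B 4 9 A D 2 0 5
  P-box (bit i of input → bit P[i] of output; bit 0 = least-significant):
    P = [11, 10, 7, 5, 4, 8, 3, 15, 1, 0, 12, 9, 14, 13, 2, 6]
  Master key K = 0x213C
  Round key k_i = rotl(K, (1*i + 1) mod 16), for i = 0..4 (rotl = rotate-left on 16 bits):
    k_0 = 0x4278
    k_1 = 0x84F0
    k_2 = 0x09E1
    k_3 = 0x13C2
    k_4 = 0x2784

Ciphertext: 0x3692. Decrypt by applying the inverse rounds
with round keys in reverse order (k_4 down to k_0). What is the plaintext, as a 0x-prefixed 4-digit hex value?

s_0 = ciphertext = 0x3692
s_1 = InvRound(s_0, k_4) = 0x9F4E
s_2 = InvRound(s_1, k_3) = 0x9E72
s_3 = InvRound(s_2, k_2) = 0xE086
s_4 = InvRound(s_3, k_1) = 0x011B
s_5 = InvRound(s_4, k_0) = 0xA8D3

0xA8D3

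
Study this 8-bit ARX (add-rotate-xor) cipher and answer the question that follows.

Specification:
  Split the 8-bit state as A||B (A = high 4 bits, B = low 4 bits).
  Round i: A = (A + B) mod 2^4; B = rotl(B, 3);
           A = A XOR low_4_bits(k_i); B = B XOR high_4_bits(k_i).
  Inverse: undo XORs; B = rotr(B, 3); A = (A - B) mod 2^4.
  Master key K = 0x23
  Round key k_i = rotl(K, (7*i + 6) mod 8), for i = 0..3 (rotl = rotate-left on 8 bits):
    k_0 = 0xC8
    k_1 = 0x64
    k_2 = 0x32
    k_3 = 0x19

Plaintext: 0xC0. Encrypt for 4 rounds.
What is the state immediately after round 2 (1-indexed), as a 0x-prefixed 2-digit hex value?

0x40

s_0 = plaintext = 0xC0
s_1 = Round(s_0, k_0) = 0x4C
s_2 = Round(s_1, k_1) = 0x40
s_3 = Round(s_2, k_2) = 0x63
s_4 = Round(s_3, k_3) = 0x08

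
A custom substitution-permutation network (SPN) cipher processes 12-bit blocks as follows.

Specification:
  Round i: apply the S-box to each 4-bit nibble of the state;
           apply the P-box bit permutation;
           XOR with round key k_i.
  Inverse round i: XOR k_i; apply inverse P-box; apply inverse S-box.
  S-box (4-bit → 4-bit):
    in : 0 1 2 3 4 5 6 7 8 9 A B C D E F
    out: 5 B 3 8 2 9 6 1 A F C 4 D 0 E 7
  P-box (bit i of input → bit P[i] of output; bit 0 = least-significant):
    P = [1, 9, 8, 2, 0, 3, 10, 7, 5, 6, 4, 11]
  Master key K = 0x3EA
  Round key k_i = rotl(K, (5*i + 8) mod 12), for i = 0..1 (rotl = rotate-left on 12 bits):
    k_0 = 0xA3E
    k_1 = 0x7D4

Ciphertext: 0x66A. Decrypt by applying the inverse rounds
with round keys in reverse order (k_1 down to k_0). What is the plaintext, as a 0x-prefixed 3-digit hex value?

0xC32

s_0 = ciphertext = 0x66A
s_1 = InvRound(s_0, k_1) = 0x08C
s_2 = InvRound(s_1, k_0) = 0xC32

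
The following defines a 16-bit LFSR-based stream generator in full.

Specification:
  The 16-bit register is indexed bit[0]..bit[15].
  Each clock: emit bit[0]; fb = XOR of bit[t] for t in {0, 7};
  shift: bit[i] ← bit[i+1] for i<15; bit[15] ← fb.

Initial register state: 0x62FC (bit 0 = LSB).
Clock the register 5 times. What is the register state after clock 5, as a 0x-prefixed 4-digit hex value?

0xCB17

reg_0 = 0x62FC
clock 1: out=0, reg = 0xB17E
clock 2: out=0, reg = 0x58BF
clock 3: out=1, reg = 0x2C5F
clock 4: out=1, reg = 0x962F
clock 5: out=1, reg = 0xCB17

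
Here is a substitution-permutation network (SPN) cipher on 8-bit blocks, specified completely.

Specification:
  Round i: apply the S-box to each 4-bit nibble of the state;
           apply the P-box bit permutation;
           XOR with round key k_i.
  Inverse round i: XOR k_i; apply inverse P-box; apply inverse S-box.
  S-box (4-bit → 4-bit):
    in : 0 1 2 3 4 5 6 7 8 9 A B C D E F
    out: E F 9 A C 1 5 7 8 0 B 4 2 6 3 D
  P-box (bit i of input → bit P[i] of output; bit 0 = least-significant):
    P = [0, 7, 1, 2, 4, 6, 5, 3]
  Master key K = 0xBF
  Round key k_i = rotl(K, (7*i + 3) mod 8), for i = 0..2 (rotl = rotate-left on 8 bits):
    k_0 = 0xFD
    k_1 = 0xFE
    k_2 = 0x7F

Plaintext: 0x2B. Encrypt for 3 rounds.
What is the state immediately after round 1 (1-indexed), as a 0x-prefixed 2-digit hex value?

s_0 = plaintext = 0x2B
s_1 = Round(s_0, k_0) = 0xE7
s_2 = Round(s_1, k_1) = 0x2D
s_3 = Round(s_2, k_2) = 0xE5

0xE7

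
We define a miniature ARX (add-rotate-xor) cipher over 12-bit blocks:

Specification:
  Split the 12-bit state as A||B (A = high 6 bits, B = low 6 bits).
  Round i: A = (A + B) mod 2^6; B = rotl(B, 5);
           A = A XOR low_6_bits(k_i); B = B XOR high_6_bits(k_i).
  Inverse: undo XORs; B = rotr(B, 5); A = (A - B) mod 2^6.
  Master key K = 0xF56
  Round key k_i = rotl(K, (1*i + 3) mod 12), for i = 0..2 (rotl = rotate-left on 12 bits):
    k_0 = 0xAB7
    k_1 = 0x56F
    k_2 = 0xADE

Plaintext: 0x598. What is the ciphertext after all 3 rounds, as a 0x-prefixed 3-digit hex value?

s_0 = plaintext = 0x598
s_1 = Round(s_0, k_0) = 0x666
s_2 = Round(s_1, k_1) = 0x406
s_3 = Round(s_2, k_2) = 0x228

0x228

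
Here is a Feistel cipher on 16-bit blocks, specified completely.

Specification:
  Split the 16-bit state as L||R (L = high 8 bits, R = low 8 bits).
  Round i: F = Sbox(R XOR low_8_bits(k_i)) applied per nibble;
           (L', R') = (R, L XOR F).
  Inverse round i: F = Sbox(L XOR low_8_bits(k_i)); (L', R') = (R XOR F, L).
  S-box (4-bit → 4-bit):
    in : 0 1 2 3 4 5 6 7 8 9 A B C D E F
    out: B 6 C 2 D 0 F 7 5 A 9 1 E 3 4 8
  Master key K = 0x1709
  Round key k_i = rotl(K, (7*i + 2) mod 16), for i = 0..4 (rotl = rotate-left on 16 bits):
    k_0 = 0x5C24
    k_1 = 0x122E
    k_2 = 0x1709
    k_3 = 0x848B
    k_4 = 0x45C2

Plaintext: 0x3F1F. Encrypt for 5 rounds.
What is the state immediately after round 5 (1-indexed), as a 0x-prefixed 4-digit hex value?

s_0 = plaintext = 0x3F1F
s_1 = Round(s_0, k_0) = 0x1F1E
s_2 = Round(s_1, k_1) = 0x1E34
s_3 = Round(s_2, k_2) = 0x343D
s_4 = Round(s_3, k_3) = 0x3D2B
s_5 = Round(s_4, k_4) = 0x2B77

0x2B77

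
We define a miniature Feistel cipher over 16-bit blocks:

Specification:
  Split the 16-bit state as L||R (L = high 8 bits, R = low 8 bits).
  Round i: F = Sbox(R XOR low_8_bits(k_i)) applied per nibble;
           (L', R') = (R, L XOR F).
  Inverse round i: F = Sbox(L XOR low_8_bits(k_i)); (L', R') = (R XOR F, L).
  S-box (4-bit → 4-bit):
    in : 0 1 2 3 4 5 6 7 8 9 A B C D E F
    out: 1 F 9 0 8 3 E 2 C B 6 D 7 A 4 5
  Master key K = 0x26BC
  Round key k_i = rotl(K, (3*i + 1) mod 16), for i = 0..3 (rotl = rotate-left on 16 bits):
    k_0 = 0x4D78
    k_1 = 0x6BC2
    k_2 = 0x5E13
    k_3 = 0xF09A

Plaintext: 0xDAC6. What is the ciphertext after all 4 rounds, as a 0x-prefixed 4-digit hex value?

s_0 = plaintext = 0xDAC6
s_1 = Round(s_0, k_0) = 0xC60E
s_2 = Round(s_1, k_1) = 0x0EB1
s_3 = Round(s_2, k_2) = 0xB167
s_4 = Round(s_3, k_3) = 0x67EB

0x67EB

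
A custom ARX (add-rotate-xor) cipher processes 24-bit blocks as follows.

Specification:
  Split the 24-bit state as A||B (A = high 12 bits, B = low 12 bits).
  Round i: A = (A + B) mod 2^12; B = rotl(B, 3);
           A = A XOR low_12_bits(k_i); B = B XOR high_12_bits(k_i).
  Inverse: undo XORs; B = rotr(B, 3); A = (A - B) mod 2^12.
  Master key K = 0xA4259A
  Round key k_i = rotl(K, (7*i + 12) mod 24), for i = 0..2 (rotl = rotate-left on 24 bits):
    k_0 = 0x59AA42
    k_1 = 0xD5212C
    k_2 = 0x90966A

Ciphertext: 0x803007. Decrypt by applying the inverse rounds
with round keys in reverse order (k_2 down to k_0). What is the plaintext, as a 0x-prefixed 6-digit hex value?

s_0 = ciphertext = 0x803007
s_1 = InvRound(s_0, k_2) = 0x148D21
s_2 = InvRound(s_1, k_1) = 0xA5660E
s_3 = InvRound(s_2, k_0) = 0x7A2872

0x7A2872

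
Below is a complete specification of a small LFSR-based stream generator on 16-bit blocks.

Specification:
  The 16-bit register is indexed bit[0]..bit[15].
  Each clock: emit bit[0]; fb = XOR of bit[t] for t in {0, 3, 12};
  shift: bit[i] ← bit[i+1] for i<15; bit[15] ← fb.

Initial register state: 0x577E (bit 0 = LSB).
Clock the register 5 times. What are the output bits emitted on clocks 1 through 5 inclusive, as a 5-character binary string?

reg_0 = 0x577E
clock 1: out=0, reg = 0x2BBF
clock 2: out=1, reg = 0x15DF
clock 3: out=1, reg = 0x8AEF
clock 4: out=1, reg = 0x4577
clock 5: out=1, reg = 0xA2BB

01111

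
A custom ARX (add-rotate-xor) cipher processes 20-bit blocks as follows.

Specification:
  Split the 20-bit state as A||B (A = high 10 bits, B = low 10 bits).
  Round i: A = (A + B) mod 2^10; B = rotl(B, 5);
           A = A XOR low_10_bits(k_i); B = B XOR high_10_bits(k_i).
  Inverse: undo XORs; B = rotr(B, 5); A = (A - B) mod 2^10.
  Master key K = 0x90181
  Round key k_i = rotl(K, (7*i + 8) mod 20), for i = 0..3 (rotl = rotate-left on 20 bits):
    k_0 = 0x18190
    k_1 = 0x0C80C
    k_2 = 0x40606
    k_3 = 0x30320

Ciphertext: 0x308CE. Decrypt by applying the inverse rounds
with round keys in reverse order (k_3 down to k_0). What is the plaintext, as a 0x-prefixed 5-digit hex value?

s_0 = ciphertext = 0x308CE
s_1 = InvRound(s_0, k_3) = 0x889C0
s_2 = InvRound(s_1, k_2) = 0xFF826
s_3 = InvRound(s_2, k_1) = 0x5CA80
s_4 = InvRound(s_3, k_0) = 0x32C17

0x32C17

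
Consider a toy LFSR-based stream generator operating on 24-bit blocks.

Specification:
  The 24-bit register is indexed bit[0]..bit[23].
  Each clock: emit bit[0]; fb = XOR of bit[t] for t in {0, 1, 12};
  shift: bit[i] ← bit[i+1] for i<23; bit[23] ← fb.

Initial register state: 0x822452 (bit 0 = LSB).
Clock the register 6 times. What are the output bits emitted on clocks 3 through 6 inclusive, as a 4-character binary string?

reg_0 = 0x822452
clock 1: out=0, reg = 0xC11229
clock 2: out=1, reg = 0x608914
clock 3: out=0, reg = 0x30448A
clock 4: out=0, reg = 0x982245
clock 5: out=1, reg = 0xCC1122
clock 6: out=0, reg = 0x660891

0010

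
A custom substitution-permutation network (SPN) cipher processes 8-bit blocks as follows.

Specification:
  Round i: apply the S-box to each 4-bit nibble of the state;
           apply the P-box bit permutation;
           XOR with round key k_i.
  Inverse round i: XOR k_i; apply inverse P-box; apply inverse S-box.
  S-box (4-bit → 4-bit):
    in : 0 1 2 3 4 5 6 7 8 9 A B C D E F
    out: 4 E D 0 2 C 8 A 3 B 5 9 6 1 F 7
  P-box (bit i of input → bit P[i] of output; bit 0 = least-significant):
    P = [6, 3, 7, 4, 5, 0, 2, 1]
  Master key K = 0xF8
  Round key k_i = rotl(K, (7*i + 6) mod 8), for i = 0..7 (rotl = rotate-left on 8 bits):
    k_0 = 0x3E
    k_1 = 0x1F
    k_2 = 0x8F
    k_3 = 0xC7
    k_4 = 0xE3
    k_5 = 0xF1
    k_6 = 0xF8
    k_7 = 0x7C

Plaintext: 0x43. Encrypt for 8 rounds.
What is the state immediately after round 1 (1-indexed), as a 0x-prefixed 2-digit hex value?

0x3F

s_0 = plaintext = 0x43
s_1 = Round(s_0, k_0) = 0x3F
s_2 = Round(s_1, k_1) = 0xD7
s_3 = Round(s_2, k_2) = 0xB7
s_4 = Round(s_3, k_3) = 0xFD
s_5 = Round(s_4, k_4) = 0x86
s_6 = Round(s_5, k_5) = 0xC0
s_7 = Round(s_6, k_6) = 0x7D
s_8 = Round(s_7, k_7) = 0x3F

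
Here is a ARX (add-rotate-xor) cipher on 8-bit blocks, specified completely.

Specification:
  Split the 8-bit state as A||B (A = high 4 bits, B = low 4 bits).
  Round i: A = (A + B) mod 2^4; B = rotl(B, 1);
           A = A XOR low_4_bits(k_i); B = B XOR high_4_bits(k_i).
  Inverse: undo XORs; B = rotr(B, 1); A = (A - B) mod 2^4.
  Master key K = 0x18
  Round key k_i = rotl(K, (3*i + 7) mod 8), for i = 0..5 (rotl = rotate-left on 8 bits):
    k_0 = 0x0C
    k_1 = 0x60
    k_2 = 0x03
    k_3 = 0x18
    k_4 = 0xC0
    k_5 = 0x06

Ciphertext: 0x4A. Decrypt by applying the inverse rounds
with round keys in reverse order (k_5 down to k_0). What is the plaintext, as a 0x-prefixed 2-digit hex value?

0x14

s_0 = ciphertext = 0x4A
s_1 = InvRound(s_0, k_5) = 0xD5
s_2 = InvRound(s_1, k_4) = 0x1C
s_3 = InvRound(s_2, k_3) = 0xBE
s_4 = InvRound(s_3, k_2) = 0x17
s_5 = InvRound(s_4, k_1) = 0x98
s_6 = InvRound(s_5, k_0) = 0x14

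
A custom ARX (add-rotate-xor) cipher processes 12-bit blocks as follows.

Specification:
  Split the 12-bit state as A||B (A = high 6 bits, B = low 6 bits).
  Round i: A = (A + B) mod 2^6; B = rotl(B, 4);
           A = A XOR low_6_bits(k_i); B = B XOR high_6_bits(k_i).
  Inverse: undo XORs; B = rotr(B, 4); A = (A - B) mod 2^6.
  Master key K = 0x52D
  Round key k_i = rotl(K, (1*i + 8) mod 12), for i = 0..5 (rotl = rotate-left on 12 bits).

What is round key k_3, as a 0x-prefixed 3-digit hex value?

K = 0x52D
k_0 = rotl(K, (1*0+8) mod 12) = rotl(K, 8) = 0xD52
k_1 = rotl(K, (1*1+8) mod 12) = rotl(K, 9) = 0xAA5
k_2 = rotl(K, (1*2+8) mod 12) = rotl(K, 10) = 0x54B
k_3 = rotl(K, (1*3+8) mod 12) = rotl(K, 11) = 0xA96

0xA96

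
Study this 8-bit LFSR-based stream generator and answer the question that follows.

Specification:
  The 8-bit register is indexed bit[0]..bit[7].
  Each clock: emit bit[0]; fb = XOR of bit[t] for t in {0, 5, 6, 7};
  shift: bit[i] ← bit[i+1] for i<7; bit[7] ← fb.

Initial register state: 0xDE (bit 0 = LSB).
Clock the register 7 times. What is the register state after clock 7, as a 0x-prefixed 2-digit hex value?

reg_0 = 0xDE
clock 1: out=0, reg = 0x6F
clock 2: out=1, reg = 0xB7
clock 3: out=1, reg = 0xDB
clock 4: out=1, reg = 0xED
clock 5: out=1, reg = 0x76
clock 6: out=0, reg = 0x3B
clock 7: out=1, reg = 0x1D

0x1D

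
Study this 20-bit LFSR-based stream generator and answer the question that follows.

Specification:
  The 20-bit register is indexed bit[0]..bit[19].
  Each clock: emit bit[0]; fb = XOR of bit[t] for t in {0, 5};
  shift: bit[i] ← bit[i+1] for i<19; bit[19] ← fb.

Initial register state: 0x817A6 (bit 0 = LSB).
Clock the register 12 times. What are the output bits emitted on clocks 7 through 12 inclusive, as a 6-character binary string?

011110

reg_0 = 0x817A6
clock 1: out=0, reg = 0xC0BD3
clock 2: out=1, reg = 0xE05E9
clock 3: out=1, reg = 0x702F4
clock 4: out=0, reg = 0xB817A
clock 5: out=0, reg = 0xDC0BD
clock 6: out=1, reg = 0x6E05E
clock 7: out=0, reg = 0x3702F
clock 8: out=1, reg = 0x1B817
clock 9: out=1, reg = 0x8DC0B
clock 10: out=1, reg = 0xC6E05
clock 11: out=1, reg = 0xE3702
clock 12: out=0, reg = 0x71B81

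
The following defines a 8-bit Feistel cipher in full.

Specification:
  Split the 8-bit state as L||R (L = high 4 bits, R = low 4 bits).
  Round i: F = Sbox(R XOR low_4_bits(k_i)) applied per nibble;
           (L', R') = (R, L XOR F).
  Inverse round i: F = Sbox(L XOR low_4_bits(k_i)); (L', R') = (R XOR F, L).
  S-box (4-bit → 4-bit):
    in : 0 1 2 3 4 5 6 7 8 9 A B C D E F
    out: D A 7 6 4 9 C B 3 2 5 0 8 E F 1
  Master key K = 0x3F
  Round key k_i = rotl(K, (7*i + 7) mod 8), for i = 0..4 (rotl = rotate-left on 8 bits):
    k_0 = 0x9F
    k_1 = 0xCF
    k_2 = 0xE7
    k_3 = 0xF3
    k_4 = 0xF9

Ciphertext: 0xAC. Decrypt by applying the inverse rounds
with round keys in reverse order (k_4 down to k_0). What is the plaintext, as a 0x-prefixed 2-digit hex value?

0xDC

s_0 = ciphertext = 0xAC
s_1 = InvRound(s_0, k_4) = 0xAA
s_2 = InvRound(s_1, k_3) = 0x8A
s_3 = InvRound(s_2, k_2) = 0xB8
s_4 = InvRound(s_3, k_1) = 0xCB
s_5 = InvRound(s_4, k_0) = 0xDC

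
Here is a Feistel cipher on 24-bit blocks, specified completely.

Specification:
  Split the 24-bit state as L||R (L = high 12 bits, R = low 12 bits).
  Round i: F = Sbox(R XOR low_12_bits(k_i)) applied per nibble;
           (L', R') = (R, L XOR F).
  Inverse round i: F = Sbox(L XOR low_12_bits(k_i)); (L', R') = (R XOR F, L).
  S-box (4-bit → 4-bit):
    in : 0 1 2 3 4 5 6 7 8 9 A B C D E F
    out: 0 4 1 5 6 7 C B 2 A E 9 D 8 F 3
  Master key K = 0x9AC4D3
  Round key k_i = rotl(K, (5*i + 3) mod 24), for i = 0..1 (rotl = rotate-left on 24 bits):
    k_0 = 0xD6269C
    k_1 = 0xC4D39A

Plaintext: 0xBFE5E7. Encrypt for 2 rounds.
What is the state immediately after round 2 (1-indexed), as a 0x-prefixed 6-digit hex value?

s_0 = plaintext = 0xBFE5E7
s_1 = Round(s_0, k_0) = 0x5E7E47
s_2 = Round(s_1, k_1) = 0xE47D6F

0xE47D6F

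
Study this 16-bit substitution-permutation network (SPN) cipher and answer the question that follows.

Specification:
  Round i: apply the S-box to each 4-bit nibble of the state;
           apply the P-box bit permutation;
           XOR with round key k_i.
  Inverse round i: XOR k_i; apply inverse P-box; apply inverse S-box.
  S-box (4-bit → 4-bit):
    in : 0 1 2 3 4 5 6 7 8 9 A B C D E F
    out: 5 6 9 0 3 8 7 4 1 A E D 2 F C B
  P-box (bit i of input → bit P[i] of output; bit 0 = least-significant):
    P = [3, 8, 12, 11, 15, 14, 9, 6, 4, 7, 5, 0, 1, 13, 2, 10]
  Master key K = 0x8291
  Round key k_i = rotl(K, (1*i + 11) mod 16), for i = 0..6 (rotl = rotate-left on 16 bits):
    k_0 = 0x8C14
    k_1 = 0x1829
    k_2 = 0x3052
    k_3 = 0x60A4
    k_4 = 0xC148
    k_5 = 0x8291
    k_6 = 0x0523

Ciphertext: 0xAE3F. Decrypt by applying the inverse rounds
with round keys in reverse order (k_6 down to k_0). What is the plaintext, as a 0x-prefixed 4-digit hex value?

s_0 = ciphertext = 0xAE3F
s_1 = InvRound(s_0, k_6) = 0x180F
s_2 = InvRound(s_1, k_5) = 0x040B
s_3 = InvRound(s_2, k_4) = 0x25FC
s_4 = InvRound(s_3, k_3) = 0x5894
s_5 = InvRound(s_4, k_2) = 0x6C95
s_6 = InvRound(s_5, k_1) = 0xA6C0
s_7 = InvRound(s_6, k_0) = 0x14E5

0x14E5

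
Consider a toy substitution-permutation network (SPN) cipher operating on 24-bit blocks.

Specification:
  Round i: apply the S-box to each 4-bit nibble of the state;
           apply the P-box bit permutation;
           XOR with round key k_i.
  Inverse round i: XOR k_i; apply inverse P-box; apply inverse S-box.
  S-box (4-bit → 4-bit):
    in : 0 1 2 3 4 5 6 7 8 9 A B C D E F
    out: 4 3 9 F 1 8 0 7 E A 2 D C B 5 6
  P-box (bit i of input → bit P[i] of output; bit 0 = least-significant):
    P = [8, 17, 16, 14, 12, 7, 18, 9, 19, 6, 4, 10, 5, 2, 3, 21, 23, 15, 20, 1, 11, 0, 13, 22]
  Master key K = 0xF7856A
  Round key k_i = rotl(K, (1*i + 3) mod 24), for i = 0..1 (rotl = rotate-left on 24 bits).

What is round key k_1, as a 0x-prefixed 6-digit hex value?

0x7856AF

K = 0xF7856A
k_0 = rotl(K, (1*0+3) mod 24) = rotl(K, 3) = 0xBC2B57
k_1 = rotl(K, (1*1+3) mod 24) = rotl(K, 4) = 0x7856AF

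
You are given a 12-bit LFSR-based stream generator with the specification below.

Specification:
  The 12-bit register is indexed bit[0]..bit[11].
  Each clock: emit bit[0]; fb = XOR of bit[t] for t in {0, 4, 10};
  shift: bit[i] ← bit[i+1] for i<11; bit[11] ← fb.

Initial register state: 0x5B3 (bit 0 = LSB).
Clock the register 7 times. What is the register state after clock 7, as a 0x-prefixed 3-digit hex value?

0x3AB

reg_0 = 0x5B3
clock 1: out=1, reg = 0xAD9
clock 2: out=1, reg = 0x56C
clock 3: out=0, reg = 0xAB6
clock 4: out=0, reg = 0xD5B
clock 5: out=1, reg = 0xEAD
clock 6: out=1, reg = 0x756
clock 7: out=0, reg = 0x3AB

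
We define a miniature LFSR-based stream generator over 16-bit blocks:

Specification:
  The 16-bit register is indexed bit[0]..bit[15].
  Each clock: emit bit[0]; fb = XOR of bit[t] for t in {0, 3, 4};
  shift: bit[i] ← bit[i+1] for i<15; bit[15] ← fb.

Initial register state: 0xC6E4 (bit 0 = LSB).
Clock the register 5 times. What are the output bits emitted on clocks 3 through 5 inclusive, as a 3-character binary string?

100

reg_0 = 0xC6E4
clock 1: out=0, reg = 0x6372
clock 2: out=0, reg = 0xB1B9
clock 3: out=1, reg = 0xD8DC
clock 4: out=0, reg = 0x6C6E
clock 5: out=0, reg = 0xB637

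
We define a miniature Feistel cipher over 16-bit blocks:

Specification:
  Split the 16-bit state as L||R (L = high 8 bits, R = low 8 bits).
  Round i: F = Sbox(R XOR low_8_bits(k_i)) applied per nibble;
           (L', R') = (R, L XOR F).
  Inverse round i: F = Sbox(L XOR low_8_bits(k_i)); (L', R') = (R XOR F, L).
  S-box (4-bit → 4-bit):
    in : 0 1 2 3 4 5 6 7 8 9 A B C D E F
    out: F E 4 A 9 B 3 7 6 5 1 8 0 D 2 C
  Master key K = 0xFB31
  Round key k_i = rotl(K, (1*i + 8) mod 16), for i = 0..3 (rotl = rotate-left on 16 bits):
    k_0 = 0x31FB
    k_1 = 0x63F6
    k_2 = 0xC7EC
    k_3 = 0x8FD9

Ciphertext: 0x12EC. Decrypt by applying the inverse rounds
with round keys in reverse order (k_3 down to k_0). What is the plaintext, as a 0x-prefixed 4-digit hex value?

0x2C00

s_0 = ciphertext = 0x12EC
s_1 = InvRound(s_0, k_3) = 0xE412
s_2 = InvRound(s_1, k_2) = 0xE4E4
s_3 = InvRound(s_2, k_1) = 0x00E4
s_4 = InvRound(s_3, k_0) = 0x2C00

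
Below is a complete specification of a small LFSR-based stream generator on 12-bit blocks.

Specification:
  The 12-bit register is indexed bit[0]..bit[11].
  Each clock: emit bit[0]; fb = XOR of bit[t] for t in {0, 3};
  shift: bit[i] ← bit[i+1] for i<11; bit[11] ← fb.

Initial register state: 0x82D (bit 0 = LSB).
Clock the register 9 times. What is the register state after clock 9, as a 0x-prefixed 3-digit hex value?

reg_0 = 0x82D
clock 1: out=1, reg = 0x416
clock 2: out=0, reg = 0x20B
clock 3: out=1, reg = 0x105
clock 4: out=1, reg = 0x882
clock 5: out=0, reg = 0x441
clock 6: out=1, reg = 0xA20
clock 7: out=0, reg = 0x510
clock 8: out=0, reg = 0x288
clock 9: out=0, reg = 0x944

0x944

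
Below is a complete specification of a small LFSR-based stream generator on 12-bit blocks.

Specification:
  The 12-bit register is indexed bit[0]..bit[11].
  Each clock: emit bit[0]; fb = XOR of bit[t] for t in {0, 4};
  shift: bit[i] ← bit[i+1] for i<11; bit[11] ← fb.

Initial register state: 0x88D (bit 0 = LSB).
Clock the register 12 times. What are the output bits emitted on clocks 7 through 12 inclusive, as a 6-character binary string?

010001

reg_0 = 0x88D
clock 1: out=1, reg = 0xC46
clock 2: out=0, reg = 0x623
clock 3: out=1, reg = 0xB11
clock 4: out=1, reg = 0x588
clock 5: out=0, reg = 0x2C4
clock 6: out=0, reg = 0x162
clock 7: out=0, reg = 0x0B1
clock 8: out=1, reg = 0x058
clock 9: out=0, reg = 0x82C
clock 10: out=0, reg = 0x416
clock 11: out=0, reg = 0xA0B
clock 12: out=1, reg = 0xD05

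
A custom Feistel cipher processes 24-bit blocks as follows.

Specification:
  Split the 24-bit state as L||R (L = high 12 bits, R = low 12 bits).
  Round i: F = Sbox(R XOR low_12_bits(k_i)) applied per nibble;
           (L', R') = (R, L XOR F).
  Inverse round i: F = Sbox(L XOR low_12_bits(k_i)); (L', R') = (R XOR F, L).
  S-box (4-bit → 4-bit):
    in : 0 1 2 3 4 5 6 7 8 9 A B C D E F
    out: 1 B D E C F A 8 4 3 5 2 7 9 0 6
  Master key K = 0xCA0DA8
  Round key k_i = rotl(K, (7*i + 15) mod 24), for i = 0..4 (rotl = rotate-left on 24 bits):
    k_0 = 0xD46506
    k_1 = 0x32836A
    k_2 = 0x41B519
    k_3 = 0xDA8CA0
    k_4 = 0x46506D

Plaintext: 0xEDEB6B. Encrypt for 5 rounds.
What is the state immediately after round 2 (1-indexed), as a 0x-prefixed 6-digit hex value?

0xE772D2

s_0 = plaintext = 0xEDEB6B
s_1 = Round(s_0, k_0) = 0xB6BE77
s_2 = Round(s_1, k_1) = 0xE772D2
s_3 = Round(s_2, k_2) = 0x2D2605
s_4 = Round(s_3, k_3) = 0x60578D
s_5 = Round(s_4, k_4) = 0x78DE04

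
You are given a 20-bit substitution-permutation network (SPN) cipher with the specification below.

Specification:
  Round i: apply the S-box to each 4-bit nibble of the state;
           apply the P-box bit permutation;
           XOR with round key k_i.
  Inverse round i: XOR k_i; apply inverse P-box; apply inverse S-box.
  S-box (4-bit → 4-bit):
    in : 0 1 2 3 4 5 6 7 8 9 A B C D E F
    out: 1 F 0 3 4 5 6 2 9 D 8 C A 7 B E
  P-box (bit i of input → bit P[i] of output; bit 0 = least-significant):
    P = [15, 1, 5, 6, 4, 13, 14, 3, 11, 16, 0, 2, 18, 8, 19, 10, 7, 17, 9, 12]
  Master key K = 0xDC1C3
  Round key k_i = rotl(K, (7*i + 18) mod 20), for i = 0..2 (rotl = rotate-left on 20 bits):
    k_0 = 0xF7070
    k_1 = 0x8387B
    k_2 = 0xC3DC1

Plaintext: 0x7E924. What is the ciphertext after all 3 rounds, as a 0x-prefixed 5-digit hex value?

s_0 = plaintext = 0x7E924
s_1 = Round(s_0, k_0) = 0x97D55
s_2 = Round(s_1, k_1) = 0x9E3CA
s_3 = Round(s_2, k_2) = 0x90209

0x90209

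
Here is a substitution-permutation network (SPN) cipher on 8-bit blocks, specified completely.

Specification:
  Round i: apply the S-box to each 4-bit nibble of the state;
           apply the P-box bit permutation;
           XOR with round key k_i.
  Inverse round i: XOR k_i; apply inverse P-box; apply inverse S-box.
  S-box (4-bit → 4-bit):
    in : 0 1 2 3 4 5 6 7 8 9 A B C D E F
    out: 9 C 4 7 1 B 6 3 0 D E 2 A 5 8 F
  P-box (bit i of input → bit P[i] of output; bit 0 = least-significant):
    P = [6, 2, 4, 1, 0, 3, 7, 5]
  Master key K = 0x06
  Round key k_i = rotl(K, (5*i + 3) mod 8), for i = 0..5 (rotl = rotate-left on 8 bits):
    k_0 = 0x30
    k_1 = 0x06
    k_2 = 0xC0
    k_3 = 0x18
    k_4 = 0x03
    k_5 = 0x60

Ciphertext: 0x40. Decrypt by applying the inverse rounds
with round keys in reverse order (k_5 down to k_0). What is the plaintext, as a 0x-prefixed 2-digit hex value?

s_0 = ciphertext = 0x40
s_1 = InvRound(s_0, k_5) = 0xE8
s_2 = InvRound(s_1, k_4) = 0xF0
s_3 = InvRound(s_2, k_3) = 0xA4
s_4 = InvRound(s_3, k_2) = 0xE7
s_5 = InvRound(s_4, k_1) = 0x94
s_6 = InvRound(s_5, k_0) = 0x1B

0x1B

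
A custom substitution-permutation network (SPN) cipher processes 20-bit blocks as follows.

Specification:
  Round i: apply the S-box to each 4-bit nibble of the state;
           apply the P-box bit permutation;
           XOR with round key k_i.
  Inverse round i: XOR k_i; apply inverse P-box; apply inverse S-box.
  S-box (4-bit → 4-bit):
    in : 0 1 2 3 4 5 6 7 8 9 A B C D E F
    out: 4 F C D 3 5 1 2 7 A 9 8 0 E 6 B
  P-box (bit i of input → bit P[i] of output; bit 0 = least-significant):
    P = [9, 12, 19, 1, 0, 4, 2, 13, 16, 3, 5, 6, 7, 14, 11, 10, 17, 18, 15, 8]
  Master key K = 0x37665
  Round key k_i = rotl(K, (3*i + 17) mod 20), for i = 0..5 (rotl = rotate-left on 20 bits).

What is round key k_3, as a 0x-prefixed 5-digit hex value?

K = 0x37665
k_0 = rotl(K, (3*0+17) mod 20) = rotl(K, 17) = 0xA6ECC
k_1 = rotl(K, (3*1+17) mod 20) = rotl(K, 0) = 0x37665
k_2 = rotl(K, (3*2+17) mod 20) = rotl(K, 3) = 0xBB329
k_3 = rotl(K, (3*3+17) mod 20) = rotl(K, 6) = 0xD994D

0xD994D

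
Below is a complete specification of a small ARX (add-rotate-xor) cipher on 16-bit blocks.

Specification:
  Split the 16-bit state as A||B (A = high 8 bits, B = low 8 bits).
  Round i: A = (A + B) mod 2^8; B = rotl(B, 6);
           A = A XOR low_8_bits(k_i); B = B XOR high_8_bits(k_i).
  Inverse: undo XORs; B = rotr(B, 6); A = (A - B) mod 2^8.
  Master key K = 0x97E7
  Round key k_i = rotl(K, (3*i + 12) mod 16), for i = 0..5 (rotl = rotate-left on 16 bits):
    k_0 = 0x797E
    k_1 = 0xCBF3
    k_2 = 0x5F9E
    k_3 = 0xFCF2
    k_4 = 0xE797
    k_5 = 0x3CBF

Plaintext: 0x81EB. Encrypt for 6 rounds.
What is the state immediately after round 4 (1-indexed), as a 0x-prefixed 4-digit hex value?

0x5699

s_0 = plaintext = 0x81EB
s_1 = Round(s_0, k_0) = 0x1283
s_2 = Round(s_1, k_1) = 0x662B
s_3 = Round(s_2, k_2) = 0x0F95
s_4 = Round(s_3, k_3) = 0x5699
s_5 = Round(s_4, k_4) = 0x7881
s_6 = Round(s_5, k_5) = 0x465C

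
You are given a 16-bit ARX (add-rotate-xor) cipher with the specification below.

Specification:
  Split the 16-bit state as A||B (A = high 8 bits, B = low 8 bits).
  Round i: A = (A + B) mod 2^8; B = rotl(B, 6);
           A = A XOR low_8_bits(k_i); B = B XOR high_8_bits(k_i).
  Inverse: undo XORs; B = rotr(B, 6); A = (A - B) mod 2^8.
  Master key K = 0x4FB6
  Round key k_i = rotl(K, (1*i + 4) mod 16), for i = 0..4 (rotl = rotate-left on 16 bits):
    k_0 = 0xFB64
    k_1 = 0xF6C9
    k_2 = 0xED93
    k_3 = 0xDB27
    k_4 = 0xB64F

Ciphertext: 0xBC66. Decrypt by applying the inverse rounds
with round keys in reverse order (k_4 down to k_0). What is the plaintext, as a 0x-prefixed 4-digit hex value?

s_0 = ciphertext = 0xBC66
s_1 = InvRound(s_0, k_4) = 0xB043
s_2 = InvRound(s_1, k_3) = 0x3562
s_3 = InvRound(s_2, k_2) = 0x683E
s_4 = InvRound(s_3, k_1) = 0x7E23
s_5 = InvRound(s_4, k_0) = 0xB763

0xB763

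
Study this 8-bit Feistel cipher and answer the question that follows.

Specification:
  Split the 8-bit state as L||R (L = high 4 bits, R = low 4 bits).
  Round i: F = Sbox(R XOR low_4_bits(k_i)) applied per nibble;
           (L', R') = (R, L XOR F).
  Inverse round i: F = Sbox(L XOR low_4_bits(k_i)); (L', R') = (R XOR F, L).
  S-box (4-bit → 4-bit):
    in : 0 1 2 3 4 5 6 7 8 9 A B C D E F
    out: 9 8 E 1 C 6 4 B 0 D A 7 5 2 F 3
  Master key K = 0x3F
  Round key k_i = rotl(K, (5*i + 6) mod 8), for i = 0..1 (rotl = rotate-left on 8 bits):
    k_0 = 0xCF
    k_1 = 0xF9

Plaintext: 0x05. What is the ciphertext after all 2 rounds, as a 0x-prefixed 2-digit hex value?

s_0 = plaintext = 0x05
s_1 = Round(s_0, k_0) = 0x5A
s_2 = Round(s_1, k_1) = 0xA4

0xA4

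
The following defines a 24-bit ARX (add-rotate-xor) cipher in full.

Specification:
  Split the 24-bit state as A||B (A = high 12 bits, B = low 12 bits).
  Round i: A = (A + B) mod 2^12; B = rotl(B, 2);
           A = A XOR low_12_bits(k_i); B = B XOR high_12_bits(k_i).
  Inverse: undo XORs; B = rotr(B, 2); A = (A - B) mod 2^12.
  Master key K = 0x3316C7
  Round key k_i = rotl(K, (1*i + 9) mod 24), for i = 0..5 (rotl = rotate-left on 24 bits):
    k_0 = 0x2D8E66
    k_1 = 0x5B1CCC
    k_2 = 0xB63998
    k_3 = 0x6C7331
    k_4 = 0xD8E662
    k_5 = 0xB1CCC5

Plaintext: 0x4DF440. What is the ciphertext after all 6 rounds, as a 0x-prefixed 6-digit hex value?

0x5CCC11

s_0 = plaintext = 0x4DF440
s_1 = Round(s_0, k_0) = 0x7793D9
s_2 = Round(s_1, k_1) = 0x79EAD5
s_3 = Round(s_2, k_2) = 0xBEB035
s_4 = Round(s_3, k_3) = 0xF11613
s_5 = Round(s_4, k_4) = 0x3465C3
s_6 = Round(s_5, k_5) = 0x5CCC11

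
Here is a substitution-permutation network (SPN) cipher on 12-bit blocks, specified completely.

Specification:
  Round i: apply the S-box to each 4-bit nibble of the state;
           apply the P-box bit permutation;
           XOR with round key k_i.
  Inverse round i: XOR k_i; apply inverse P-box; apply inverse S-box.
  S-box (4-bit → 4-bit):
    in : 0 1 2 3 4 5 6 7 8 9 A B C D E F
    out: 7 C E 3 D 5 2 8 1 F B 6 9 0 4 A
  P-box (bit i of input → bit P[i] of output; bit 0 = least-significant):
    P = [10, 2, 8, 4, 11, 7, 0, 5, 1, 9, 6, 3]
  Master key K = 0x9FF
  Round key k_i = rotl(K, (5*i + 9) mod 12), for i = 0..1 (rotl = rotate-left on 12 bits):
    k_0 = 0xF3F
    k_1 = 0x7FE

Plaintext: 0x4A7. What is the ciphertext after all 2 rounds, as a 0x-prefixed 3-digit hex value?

s_0 = plaintext = 0x4A7
s_1 = Round(s_0, k_0) = 0x7C5
s_2 = Round(s_1, k_1) = 0xAD6

0xAD6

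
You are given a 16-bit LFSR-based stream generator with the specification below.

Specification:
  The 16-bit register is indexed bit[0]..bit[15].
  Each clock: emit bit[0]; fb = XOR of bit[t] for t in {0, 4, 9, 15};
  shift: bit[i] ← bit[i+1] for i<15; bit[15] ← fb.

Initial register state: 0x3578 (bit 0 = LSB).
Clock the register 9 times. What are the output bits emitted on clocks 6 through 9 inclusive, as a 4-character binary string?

1101

reg_0 = 0x3578
clock 1: out=0, reg = 0x9ABC
clock 2: out=0, reg = 0xCD5E
clock 3: out=0, reg = 0x66AF
clock 4: out=1, reg = 0x3357
clock 5: out=1, reg = 0x99AB
clock 6: out=1, reg = 0x4CD5
clock 7: out=1, reg = 0x266A
clock 8: out=0, reg = 0x9335
clock 9: out=1, reg = 0x499A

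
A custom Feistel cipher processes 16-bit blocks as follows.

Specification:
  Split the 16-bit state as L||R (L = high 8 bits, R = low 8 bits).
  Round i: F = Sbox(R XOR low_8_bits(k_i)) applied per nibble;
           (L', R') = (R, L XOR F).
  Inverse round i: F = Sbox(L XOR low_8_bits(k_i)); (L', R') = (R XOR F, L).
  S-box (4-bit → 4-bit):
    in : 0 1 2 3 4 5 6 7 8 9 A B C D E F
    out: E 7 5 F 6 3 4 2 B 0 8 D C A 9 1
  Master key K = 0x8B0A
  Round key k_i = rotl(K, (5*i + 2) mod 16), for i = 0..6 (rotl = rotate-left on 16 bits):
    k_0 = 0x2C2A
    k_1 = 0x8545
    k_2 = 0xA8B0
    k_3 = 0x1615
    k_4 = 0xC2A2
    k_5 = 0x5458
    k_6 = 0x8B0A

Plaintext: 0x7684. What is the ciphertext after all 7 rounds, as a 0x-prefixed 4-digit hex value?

0x77E1

s_0 = plaintext = 0x7684
s_1 = Round(s_0, k_0) = 0x84FF
s_2 = Round(s_1, k_1) = 0xFF5C
s_3 = Round(s_2, k_2) = 0x5C63
s_4 = Round(s_3, k_3) = 0x6378
s_5 = Round(s_4, k_4) = 0x78CB
s_6 = Round(s_5, k_5) = 0xCB77
s_7 = Round(s_6, k_6) = 0x77E1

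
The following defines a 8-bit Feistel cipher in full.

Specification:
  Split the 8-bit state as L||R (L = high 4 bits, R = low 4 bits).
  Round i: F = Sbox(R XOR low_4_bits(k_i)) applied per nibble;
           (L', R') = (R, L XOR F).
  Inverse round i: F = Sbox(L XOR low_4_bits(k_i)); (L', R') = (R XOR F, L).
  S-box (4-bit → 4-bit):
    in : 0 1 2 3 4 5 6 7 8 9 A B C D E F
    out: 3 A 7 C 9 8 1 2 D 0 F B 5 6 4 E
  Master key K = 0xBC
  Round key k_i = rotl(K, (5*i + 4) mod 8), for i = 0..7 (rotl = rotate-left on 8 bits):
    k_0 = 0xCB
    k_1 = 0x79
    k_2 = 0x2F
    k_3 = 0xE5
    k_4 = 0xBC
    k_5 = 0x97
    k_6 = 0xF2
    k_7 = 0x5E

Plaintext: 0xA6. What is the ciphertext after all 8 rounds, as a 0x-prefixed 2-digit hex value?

s_0 = plaintext = 0xA6
s_1 = Round(s_0, k_0) = 0x6C
s_2 = Round(s_1, k_1) = 0xCE
s_3 = Round(s_2, k_2) = 0xE6
s_4 = Round(s_3, k_3) = 0x62
s_5 = Round(s_4, k_4) = 0x22
s_6 = Round(s_5, k_5) = 0x2A
s_7 = Round(s_6, k_6) = 0xAF
s_8 = Round(s_7, k_7) = 0xF0

0xF0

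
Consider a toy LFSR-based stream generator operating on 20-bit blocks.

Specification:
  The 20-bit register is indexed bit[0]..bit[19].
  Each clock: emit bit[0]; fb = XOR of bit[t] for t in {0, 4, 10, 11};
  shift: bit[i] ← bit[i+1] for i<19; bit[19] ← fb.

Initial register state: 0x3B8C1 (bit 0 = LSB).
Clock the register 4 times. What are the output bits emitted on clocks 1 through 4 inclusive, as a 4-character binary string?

reg_0 = 0x3B8C1
clock 1: out=1, reg = 0x1DC60
clock 2: out=0, reg = 0x0EE30
clock 3: out=0, reg = 0x87718
clock 4: out=0, reg = 0x43B8C

1000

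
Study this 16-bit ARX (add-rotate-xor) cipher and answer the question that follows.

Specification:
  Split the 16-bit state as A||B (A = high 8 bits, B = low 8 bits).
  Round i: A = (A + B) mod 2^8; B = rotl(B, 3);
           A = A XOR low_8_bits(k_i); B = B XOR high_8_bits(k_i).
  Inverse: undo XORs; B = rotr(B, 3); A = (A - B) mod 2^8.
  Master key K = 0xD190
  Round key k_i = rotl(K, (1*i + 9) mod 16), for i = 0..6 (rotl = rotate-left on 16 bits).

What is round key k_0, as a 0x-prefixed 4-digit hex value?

K = 0xD190
k_0 = rotl(K, (1*0+9) mod 16) = rotl(K, 9) = 0x21A3

0x21A3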